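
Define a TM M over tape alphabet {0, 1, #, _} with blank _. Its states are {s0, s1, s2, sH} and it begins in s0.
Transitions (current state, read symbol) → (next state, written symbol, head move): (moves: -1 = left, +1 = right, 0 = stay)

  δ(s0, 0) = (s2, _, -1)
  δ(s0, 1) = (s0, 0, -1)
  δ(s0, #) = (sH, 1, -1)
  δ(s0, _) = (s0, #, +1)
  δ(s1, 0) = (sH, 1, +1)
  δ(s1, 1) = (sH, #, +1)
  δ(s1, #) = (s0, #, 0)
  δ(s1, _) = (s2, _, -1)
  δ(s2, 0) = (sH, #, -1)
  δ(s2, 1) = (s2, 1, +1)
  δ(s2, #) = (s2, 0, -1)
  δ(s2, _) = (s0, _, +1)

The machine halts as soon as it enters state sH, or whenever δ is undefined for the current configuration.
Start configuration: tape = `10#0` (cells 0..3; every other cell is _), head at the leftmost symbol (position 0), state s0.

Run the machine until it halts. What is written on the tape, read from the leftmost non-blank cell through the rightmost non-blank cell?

###10

state=s0 head=0 tape=__[1]0#0   (s0,1)→(s0,0,-1)
state=s0 head=-1 tape=_[_]00#0   (s0,_)→(s0,#,+1)
state=s0 head=0 tape=_#[0]0#0   (s0,0)→(s2,_,-1)
state=s2 head=-1 tape=_[#]_0#0   (s2,#)→(s2,0,-1)
state=s2 head=-2 tape=[_]0_0#0   (s2,_)→(s0,_,+1)
state=s0 head=-1 tape=_[0]_0#0   (s0,0)→(s2,_,-1)
state=s2 head=-2 tape=[_]__0#0   (s2,_)→(s0,_,+1)
state=s0 head=-1 tape=_[_]_0#0   (s0,_)→(s0,#,+1)
state=s0 head=0 tape=_#[_]0#0   (s0,_)→(s0,#,+1)
state=s0 head=1 tape=_##[0]#0   (s0,0)→(s2,_,-1)
state=s2 head=0 tape=_#[#]_#0   (s2,#)→(s2,0,-1)
state=s2 head=-1 tape=_[#]0_#0   (s2,#)→(s2,0,-1)
state=s2 head=-2 tape=[_]00_#0   (s2,_)→(s0,_,+1)
state=s0 head=-1 tape=_[0]0_#0   (s0,0)→(s2,_,-1)
state=s2 head=-2 tape=[_]_0_#0   (s2,_)→(s0,_,+1)
state=s0 head=-1 tape=_[_]0_#0   (s0,_)→(s0,#,+1)
state=s0 head=0 tape=_#[0]_#0   (s0,0)→(s2,_,-1)
state=s2 head=-1 tape=_[#]__#0   (s2,#)→(s2,0,-1)
state=s2 head=-2 tape=[_]0__#0   (s2,_)→(s0,_,+1)
state=s0 head=-1 tape=_[0]__#0   (s0,0)→(s2,_,-1)
state=s2 head=-2 tape=[_]___#0   (s2,_)→(s0,_,+1)
state=s0 head=-1 tape=_[_]__#0   (s0,_)→(s0,#,+1)
state=s0 head=0 tape=_#[_]_#0   (s0,_)→(s0,#,+1)
state=s0 head=1 tape=_##[_]#0   (s0,_)→(s0,#,+1)
state=s0 head=2 tape=_###[#]0   (s0,#)→(sH,1,-1)
state=sH head=1 tape=_##[#]10
The non-blank tape span at halt is ###10.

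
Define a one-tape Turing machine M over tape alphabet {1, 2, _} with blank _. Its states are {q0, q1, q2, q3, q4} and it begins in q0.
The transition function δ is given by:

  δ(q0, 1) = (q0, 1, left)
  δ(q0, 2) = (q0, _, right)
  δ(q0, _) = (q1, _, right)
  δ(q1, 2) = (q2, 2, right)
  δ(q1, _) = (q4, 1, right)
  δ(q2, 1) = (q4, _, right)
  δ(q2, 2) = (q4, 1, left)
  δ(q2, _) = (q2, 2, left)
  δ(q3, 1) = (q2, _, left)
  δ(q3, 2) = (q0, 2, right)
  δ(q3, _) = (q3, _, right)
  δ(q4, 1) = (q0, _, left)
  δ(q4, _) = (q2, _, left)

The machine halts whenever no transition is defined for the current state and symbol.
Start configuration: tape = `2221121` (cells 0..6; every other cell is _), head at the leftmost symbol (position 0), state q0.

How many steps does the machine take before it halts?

5

state=q0 head=0 tape=[2]221121   (q0,2)→(q0,_,right)
state=q0 head=1 tape=_[2]21121   (q0,2)→(q0,_,right)
state=q0 head=2 tape=__[2]1121   (q0,2)→(q0,_,right)
state=q0 head=3 tape=___[1]121   (q0,1)→(q0,1,left)
state=q0 head=2 tape=__[_]1121   (q0,_)→(q1,_,right)
state=q1 head=3 tape=___[1]121
M halts after 5 transitions.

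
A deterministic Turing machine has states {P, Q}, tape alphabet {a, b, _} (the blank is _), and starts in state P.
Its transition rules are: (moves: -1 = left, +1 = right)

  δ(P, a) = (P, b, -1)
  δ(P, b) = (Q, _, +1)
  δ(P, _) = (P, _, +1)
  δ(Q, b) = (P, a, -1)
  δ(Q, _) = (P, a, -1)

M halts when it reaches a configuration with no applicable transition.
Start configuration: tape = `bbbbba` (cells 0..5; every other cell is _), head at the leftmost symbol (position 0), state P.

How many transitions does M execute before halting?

state=P head=0 tape=[b]bbbba   (P,b)→(Q,_,+1)
state=Q head=1 tape=_[b]bbba   (Q,b)→(P,a,-1)
state=P head=0 tape=[_]abbba   (P,_)→(P,_,+1)
state=P head=1 tape=_[a]bbba   (P,a)→(P,b,-1)
state=P head=0 tape=[_]bbbba   (P,_)→(P,_,+1)
state=P head=1 tape=_[b]bbba   (P,b)→(Q,_,+1)
state=Q head=2 tape=__[b]bba   (Q,b)→(P,a,-1)
state=P head=1 tape=_[_]abba   (P,_)→(P,_,+1)
state=P head=2 tape=__[a]bba   (P,a)→(P,b,-1)
state=P head=1 tape=_[_]bbba   (P,_)→(P,_,+1)
state=P head=2 tape=__[b]bba   (P,b)→(Q,_,+1)
state=Q head=3 tape=___[b]ba   (Q,b)→(P,a,-1)
state=P head=2 tape=__[_]aba   (P,_)→(P,_,+1)
state=P head=3 tape=___[a]ba   (P,a)→(P,b,-1)
state=P head=2 tape=__[_]bba   (P,_)→(P,_,+1)
state=P head=3 tape=___[b]ba   (P,b)→(Q,_,+1)
state=Q head=4 tape=____[b]a   (Q,b)→(P,a,-1)
state=P head=3 tape=___[_]aa   (P,_)→(P,_,+1)
state=P head=4 tape=____[a]a   (P,a)→(P,b,-1)
state=P head=3 tape=___[_]ba   (P,_)→(P,_,+1)
state=P head=4 tape=____[b]a   (P,b)→(Q,_,+1)
state=Q head=5 tape=_____[a]
M halts after 21 transitions.

21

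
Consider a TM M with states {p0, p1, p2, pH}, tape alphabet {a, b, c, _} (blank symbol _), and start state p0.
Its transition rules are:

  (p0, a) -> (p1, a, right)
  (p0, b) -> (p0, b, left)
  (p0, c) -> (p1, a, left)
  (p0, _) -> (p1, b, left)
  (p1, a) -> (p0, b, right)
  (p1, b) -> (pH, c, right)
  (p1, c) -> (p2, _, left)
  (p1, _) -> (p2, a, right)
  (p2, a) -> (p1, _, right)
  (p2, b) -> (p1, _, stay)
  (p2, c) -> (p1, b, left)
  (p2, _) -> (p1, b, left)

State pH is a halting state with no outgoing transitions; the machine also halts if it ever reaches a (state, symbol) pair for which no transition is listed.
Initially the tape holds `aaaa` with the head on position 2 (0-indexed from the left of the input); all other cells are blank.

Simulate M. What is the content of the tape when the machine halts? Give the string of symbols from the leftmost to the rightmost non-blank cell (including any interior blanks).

aaacb

state=p0 head=2 tape=aa[a]a_   (p0,a)→(p1,a,right)
state=p1 head=3 tape=aaa[a]_   (p1,a)→(p0,b,right)
state=p0 head=4 tape=aaab[_]   (p0,_)→(p1,b,left)
state=p1 head=3 tape=aaa[b]b   (p1,b)→(pH,c,right)
state=pH head=4 tape=aaac[b]
The non-blank tape span at halt is aaacb.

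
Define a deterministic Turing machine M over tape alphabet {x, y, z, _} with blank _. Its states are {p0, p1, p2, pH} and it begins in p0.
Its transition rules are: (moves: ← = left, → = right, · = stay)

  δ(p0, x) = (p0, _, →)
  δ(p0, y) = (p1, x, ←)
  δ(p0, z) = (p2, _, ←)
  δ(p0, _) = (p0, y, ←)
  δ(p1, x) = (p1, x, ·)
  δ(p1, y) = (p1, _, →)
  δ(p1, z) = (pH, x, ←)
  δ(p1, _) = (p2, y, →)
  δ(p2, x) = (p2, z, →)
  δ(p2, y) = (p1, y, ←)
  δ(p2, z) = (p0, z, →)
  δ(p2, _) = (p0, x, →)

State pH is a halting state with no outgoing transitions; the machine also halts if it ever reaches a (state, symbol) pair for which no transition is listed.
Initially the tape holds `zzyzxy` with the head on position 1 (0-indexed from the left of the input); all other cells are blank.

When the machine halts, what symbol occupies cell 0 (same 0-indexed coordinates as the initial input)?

p0 | _z[z]yzxy   read z → write _, move ←, go to p2
p2 | _[z]_yzxy   read z → write z, move →, go to p0
p0 | _z[_]yzxy   read _ → write y, move ←, go to p0
p0 | _[z]yyzxy   read z → write _, move ←, go to p2
p2 | [_]_yyzxy   read _ → write x, move →, go to p0
p0 | x[_]yyzxy   read _ → write y, move ←, go to p0
p0 | [x]yyyzxy   read x → write _, move →, go to p0
p0 | _[y]yyzxy   read y → write x, move ←, go to p1
p1 | [_]xyyzxy   read _ → write y, move →, go to p2
p2 | y[x]yyzxy   read x → write z, move →, go to p2
p2 | yz[y]yzxy   read y → write y, move ←, go to p1
p1 | y[z]yyzxy   read z → write x, move ←, go to pH
pH | [y]xyyzxy
Cell 0 holds x when M halts.

x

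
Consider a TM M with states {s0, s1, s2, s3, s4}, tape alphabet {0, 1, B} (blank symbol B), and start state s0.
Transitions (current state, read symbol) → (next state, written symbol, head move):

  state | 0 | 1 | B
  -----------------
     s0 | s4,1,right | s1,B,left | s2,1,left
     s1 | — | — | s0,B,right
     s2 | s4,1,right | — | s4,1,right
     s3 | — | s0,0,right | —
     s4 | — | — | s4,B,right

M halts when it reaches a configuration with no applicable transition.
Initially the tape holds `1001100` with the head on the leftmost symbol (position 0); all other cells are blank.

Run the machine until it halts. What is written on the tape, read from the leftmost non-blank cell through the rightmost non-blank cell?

11001100

s0 | B[1]001100   read 1 → write B, move left, go to s1
s1 | [B]B001100   read B → write B, move right, go to s0
s0 | B[B]001100   read B → write 1, move left, go to s2
s2 | [B]1001100   read B → write 1, move right, go to s4
s4 | 1[1]001100
The non-blank tape span at halt is 11001100.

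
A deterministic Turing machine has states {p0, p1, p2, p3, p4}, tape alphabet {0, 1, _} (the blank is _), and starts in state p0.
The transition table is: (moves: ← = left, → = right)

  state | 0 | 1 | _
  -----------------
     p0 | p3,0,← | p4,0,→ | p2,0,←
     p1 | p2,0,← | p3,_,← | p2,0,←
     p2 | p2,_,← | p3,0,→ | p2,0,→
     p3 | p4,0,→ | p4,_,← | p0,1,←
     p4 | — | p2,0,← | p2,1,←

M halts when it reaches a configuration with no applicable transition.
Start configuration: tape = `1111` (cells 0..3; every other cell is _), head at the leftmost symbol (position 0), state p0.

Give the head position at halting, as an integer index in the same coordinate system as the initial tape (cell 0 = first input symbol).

p0 | __[1]111   read 1 → write 0, move →, go to p4
p4 | __0[1]11   read 1 → write 0, move ←, go to p2
p2 | __[0]011   read 0 → write _, move ←, go to p2
p2 | _[_]_011   read _ → write 0, move →, go to p2
p2 | _0[_]011   read _ → write 0, move →, go to p2
p2 | _00[0]11   read 0 → write _, move ←, go to p2
p2 | _0[0]_11   read 0 → write _, move ←, go to p2
p2 | _[0]__11   read 0 → write _, move ←, go to p2
p2 | [_]___11   read _ → write 0, move →, go to p2
p2 | 0[_]__11   read _ → write 0, move →, go to p2
p2 | 00[_]_11   read _ → write 0, move →, go to p2
p2 | 000[_]11   read _ → write 0, move →, go to p2
p2 | 0000[1]1   read 1 → write 0, move →, go to p3
p3 | 00000[1]   read 1 → write _, move ←, go to p4
p4 | 0000[0]_
At halt the head is at cell 2.

2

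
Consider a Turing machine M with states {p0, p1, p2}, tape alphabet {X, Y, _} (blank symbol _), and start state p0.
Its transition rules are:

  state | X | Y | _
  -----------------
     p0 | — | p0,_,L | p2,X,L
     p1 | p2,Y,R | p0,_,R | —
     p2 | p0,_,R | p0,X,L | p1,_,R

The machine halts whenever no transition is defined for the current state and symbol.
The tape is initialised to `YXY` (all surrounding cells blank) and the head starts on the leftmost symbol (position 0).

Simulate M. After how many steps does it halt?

state=p0 head=0 tape=___[Y]XY   (p0,Y)→(p0,_,L)
state=p0 head=-1 tape=__[_]_XY   (p0,_)→(p2,X,L)
state=p2 head=-2 tape=_[_]X_XY   (p2,_)→(p1,_,R)
state=p1 head=-1 tape=__[X]_XY   (p1,X)→(p2,Y,R)
state=p2 head=0 tape=__Y[_]XY   (p2,_)→(p1,_,R)
state=p1 head=1 tape=__Y_[X]Y   (p1,X)→(p2,Y,R)
state=p2 head=2 tape=__Y_Y[Y]   (p2,Y)→(p0,X,L)
state=p0 head=1 tape=__Y_[Y]X   (p0,Y)→(p0,_,L)
state=p0 head=0 tape=__Y[_]_X   (p0,_)→(p2,X,L)
state=p2 head=-1 tape=__[Y]X_X   (p2,Y)→(p0,X,L)
state=p0 head=-2 tape=_[_]XX_X   (p0,_)→(p2,X,L)
state=p2 head=-3 tape=[_]XXX_X   (p2,_)→(p1,_,R)
state=p1 head=-2 tape=_[X]XX_X   (p1,X)→(p2,Y,R)
state=p2 head=-1 tape=_Y[X]X_X   (p2,X)→(p0,_,R)
state=p0 head=0 tape=_Y_[X]_X
M halts after 14 transitions.

14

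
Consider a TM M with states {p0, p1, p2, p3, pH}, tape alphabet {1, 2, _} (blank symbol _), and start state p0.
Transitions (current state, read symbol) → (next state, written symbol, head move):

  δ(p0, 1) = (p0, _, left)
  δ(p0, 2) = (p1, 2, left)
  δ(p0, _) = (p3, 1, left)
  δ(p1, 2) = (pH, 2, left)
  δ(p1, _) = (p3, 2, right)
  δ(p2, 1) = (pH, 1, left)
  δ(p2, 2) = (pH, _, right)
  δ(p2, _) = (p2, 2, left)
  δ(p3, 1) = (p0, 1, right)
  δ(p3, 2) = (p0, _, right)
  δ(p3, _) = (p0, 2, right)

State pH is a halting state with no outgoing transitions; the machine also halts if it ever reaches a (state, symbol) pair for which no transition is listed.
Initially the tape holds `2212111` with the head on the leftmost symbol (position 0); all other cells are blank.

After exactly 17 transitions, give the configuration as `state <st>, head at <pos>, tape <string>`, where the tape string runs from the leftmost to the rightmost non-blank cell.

p0 | ___[2]212111   read 2 → write 2, move left, go to p1
p1 | __[_]2212111   read _ → write 2, move right, go to p3
p3 | __2[2]212111   read 2 → write _, move right, go to p0
p0 | __2_[2]12111   read 2 → write 2, move left, go to p1
p1 | __2[_]212111   read _ → write 2, move right, go to p3
p3 | __22[2]12111   read 2 → write _, move right, go to p0
p0 | __22_[1]2111   read 1 → write _, move left, go to p0
p0 | __22[_]_2111   read _ → write 1, move left, go to p3
p3 | __2[2]1_2111   read 2 → write _, move right, go to p0
p0 | __2_[1]_2111   read 1 → write _, move left, go to p0
p0 | __2[_]__2111   read _ → write 1, move left, go to p3
p3 | __[2]1__2111   read 2 → write _, move right, go to p0
p0 | ___[1]__2111   read 1 → write _, move left, go to p0
p0 | __[_]___2111   read _ → write 1, move left, go to p3
p3 | _[_]1___2111   read _ → write 2, move right, go to p0
p0 | _2[1]___2111   read 1 → write _, move left, go to p0
p0 | _[2]____2111   read 2 → write 2, move left, go to p1
p1 | [_]2____2111
After 17 steps: state p1, head at -3, tape 2____2111.

state p1, head at -3, tape 2____2111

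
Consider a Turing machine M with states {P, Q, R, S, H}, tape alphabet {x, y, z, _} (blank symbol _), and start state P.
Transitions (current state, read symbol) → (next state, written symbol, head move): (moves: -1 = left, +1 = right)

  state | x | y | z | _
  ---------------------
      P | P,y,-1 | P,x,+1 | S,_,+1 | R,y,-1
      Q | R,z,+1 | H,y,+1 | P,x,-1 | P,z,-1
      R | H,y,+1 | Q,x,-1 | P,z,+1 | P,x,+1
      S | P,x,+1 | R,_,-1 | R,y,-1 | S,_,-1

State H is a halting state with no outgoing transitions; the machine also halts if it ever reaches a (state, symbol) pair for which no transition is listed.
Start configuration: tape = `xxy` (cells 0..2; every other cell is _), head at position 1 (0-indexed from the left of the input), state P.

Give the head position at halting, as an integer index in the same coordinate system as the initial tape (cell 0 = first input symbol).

P | __x[x]y_   read x → write y, move -1, go to P
P | __[x]yy_   read x → write y, move -1, go to P
P | _[_]yyy_   read _ → write y, move -1, go to R
R | [_]yyyy_   read _ → write x, move +1, go to P
P | x[y]yyy_   read y → write x, move +1, go to P
P | xx[y]yy_   read y → write x, move +1, go to P
P | xxx[y]y_   read y → write x, move +1, go to P
P | xxxx[y]_   read y → write x, move +1, go to P
P | xxxxx[_]   read _ → write y, move -1, go to R
R | xxxx[x]y   read x → write y, move +1, go to H
H | xxxxy[y]
At halt the head is at cell 3.

3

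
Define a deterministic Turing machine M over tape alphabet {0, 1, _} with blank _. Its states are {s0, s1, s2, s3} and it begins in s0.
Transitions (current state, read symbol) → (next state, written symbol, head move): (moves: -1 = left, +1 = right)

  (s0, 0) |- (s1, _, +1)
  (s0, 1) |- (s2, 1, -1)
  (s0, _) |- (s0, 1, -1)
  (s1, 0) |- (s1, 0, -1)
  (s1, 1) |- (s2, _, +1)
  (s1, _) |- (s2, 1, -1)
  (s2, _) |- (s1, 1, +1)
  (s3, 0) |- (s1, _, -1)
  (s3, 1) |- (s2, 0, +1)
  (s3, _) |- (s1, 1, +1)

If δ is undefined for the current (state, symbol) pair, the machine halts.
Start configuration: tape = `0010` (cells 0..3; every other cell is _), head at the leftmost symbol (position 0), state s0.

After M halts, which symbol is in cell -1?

1

state=s0 head=0 tape=_[0]010   (s0,0)→(s1,_,+1)
state=s1 head=1 tape=__[0]10   (s1,0)→(s1,0,-1)
state=s1 head=0 tape=_[_]010   (s1,_)→(s2,1,-1)
state=s2 head=-1 tape=[_]1010   (s2,_)→(s1,1,+1)
state=s1 head=0 tape=1[1]010   (s1,1)→(s2,_,+1)
state=s2 head=1 tape=1_[0]10
Cell -1 holds 1 when M halts.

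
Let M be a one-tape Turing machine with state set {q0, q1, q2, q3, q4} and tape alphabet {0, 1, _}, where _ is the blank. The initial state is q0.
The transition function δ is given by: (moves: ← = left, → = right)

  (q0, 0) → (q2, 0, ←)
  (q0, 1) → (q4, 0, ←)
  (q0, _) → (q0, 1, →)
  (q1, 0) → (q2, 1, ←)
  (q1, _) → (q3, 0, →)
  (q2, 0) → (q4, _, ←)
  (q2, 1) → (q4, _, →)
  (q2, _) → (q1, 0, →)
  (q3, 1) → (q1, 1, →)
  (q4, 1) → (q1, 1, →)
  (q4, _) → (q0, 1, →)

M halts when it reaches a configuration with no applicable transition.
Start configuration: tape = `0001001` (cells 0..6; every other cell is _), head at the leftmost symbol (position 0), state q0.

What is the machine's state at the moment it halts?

q1

q0 | __[0]001001   read 0 → write 0, move ←, go to q2
q2 | _[_]0001001   read _ → write 0, move →, go to q1
q1 | _0[0]001001   read 0 → write 1, move ←, go to q2
q2 | _[0]1001001   read 0 → write _, move ←, go to q4
q4 | [_]_1001001   read _ → write 1, move →, go to q0
q0 | 1[_]1001001   read _ → write 1, move →, go to q0
q0 | 11[1]001001   read 1 → write 0, move ←, go to q4
q4 | 1[1]0001001   read 1 → write 1, move →, go to q1
q1 | 11[0]001001   read 0 → write 1, move ←, go to q2
q2 | 1[1]1001001   read 1 → write _, move →, go to q4
q4 | 1_[1]001001   read 1 → write 1, move →, go to q1
q1 | 1_1[0]01001   read 0 → write 1, move ←, go to q2
q2 | 1_[1]101001   read 1 → write _, move →, go to q4
q4 | 1__[1]01001   read 1 → write 1, move →, go to q1
q1 | 1__1[0]1001   read 0 → write 1, move ←, go to q2
q2 | 1__[1]11001   read 1 → write _, move →, go to q4
q4 | 1___[1]1001   read 1 → write 1, move →, go to q1
q1 | 1___1[1]001
No transition is defined for (q1, 1); M halts in state q1.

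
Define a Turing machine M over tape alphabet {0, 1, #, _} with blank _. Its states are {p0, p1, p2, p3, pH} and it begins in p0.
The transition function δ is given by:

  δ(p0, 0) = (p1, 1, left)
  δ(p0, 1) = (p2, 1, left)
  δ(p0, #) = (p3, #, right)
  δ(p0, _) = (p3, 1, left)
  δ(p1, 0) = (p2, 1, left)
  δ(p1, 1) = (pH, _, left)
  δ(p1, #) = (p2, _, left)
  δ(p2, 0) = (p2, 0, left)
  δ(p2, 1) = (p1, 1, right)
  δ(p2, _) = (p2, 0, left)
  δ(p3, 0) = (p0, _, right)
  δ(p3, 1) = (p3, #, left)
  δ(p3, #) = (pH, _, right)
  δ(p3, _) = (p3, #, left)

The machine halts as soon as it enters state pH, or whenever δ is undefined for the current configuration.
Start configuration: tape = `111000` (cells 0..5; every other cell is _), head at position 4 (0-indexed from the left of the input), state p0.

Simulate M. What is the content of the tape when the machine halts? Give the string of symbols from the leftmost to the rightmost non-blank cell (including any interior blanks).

111_10

state=p0 head=4 tape=1110[0]0   (p0,0)→(p1,1,left)
state=p1 head=3 tape=111[0]10   (p1,0)→(p2,1,left)
state=p2 head=2 tape=11[1]110   (p2,1)→(p1,1,right)
state=p1 head=3 tape=111[1]10   (p1,1)→(pH,_,left)
state=pH head=2 tape=11[1]_10
The non-blank tape span at halt is 111_10.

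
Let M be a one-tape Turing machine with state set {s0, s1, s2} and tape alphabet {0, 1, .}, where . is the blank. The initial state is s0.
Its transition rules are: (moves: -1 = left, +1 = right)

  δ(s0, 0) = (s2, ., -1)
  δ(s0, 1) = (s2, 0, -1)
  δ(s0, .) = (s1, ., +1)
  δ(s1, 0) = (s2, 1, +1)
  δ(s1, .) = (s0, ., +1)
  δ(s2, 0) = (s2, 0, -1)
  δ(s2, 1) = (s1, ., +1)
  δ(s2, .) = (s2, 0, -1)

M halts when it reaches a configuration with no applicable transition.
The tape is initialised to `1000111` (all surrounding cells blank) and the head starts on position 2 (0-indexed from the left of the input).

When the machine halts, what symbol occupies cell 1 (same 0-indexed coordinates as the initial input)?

s0 | 10[0]0111   read 0 → write ., move -1, go to s2
s2 | 1[0].0111   read 0 → write 0, move -1, go to s2
s2 | [1]0.0111   read 1 → write ., move +1, go to s1
s1 | .[0].0111   read 0 → write 1, move +1, go to s2
s2 | .1[.]0111   read . → write 0, move -1, go to s2
s2 | .[1]00111   read 1 → write ., move +1, go to s1
s1 | ..[0]0111   read 0 → write 1, move +1, go to s2
s2 | ..1[0]111   read 0 → write 0, move -1, go to s2
s2 | ..[1]0111   read 1 → write ., move +1, go to s1
s1 | ...[0]111   read 0 → write 1, move +1, go to s2
s2 | ...1[1]11   read 1 → write ., move +1, go to s1
s1 | ...1.[1]1
Cell 1 holds . when M halts.

.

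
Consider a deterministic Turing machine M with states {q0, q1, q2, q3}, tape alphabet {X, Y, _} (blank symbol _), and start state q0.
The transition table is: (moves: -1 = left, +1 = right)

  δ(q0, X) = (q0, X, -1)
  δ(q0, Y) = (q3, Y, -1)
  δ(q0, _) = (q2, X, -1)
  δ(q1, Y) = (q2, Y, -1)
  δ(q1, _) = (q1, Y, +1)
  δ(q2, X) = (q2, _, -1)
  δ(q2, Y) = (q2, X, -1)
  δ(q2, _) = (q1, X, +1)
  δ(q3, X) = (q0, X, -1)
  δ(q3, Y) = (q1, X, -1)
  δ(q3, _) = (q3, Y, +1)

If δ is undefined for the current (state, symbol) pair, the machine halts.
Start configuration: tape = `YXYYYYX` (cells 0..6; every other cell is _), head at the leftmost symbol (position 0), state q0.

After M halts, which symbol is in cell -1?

state=q0 head=0 tape=____[Y]XYYYYX   (q0,Y)→(q3,Y,-1)
state=q3 head=-1 tape=___[_]YXYYYYX   (q3,_)→(q3,Y,+1)
state=q3 head=0 tape=___Y[Y]XYYYYX   (q3,Y)→(q1,X,-1)
state=q1 head=-1 tape=___[Y]XXYYYYX   (q1,Y)→(q2,Y,-1)
state=q2 head=-2 tape=__[_]YXXYYYYX   (q2,_)→(q1,X,+1)
state=q1 head=-1 tape=__X[Y]XXYYYYX   (q1,Y)→(q2,Y,-1)
state=q2 head=-2 tape=__[X]YXXYYYYX   (q2,X)→(q2,_,-1)
state=q2 head=-3 tape=_[_]_YXXYYYYX   (q2,_)→(q1,X,+1)
state=q1 head=-2 tape=_X[_]YXXYYYYX   (q1,_)→(q1,Y,+1)
state=q1 head=-1 tape=_XY[Y]XXYYYYX   (q1,Y)→(q2,Y,-1)
state=q2 head=-2 tape=_X[Y]YXXYYYYX   (q2,Y)→(q2,X,-1)
state=q2 head=-3 tape=_[X]XYXXYYYYX   (q2,X)→(q2,_,-1)
state=q2 head=-4 tape=[_]_XYXXYYYYX   (q2,_)→(q1,X,+1)
state=q1 head=-3 tape=X[_]XYXXYYYYX   (q1,_)→(q1,Y,+1)
state=q1 head=-2 tape=XY[X]YXXYYYYX
Cell -1 holds Y when M halts.

Y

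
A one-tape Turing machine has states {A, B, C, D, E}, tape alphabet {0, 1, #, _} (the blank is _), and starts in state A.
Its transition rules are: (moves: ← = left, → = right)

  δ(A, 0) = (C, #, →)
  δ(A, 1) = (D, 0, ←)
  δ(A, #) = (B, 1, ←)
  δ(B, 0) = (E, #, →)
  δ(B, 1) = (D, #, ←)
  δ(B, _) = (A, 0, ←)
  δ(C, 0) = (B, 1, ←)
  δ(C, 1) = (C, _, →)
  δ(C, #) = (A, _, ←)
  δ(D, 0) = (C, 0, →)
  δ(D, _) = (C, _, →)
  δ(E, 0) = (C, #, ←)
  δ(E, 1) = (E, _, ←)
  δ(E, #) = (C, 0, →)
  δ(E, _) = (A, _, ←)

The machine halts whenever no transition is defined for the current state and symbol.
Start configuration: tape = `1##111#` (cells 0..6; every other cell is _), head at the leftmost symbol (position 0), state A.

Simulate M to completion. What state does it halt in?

A | __[1]##111#   read 1 → write 0, move ←, go to D
D | _[_]0##111#   read _ → write _, move →, go to C
C | __[0]##111#   read 0 → write 1, move ←, go to B
B | _[_]1##111#   read _ → write 0, move ←, go to A
A | [_]01##111#
No transition is defined for (A, _); M halts in state A.

A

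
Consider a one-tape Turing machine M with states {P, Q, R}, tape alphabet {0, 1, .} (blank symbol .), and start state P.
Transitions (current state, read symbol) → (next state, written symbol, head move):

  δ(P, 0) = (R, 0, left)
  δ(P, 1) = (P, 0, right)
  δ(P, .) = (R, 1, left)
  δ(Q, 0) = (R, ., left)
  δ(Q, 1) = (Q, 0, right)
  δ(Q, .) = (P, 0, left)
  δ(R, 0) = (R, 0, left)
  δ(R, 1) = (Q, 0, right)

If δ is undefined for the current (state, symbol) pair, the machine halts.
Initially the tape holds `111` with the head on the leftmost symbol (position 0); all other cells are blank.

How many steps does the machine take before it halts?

P | .[1]11.   read 1 → write 0, move right, go to P
P | .0[1]1.   read 1 → write 0, move right, go to P
P | .00[1].   read 1 → write 0, move right, go to P
P | .000[.]   read . → write 1, move left, go to R
R | .00[0]1   read 0 → write 0, move left, go to R
R | .0[0]01   read 0 → write 0, move left, go to R
R | .[0]001   read 0 → write 0, move left, go to R
R | [.]0001
M halts after 7 transitions.

7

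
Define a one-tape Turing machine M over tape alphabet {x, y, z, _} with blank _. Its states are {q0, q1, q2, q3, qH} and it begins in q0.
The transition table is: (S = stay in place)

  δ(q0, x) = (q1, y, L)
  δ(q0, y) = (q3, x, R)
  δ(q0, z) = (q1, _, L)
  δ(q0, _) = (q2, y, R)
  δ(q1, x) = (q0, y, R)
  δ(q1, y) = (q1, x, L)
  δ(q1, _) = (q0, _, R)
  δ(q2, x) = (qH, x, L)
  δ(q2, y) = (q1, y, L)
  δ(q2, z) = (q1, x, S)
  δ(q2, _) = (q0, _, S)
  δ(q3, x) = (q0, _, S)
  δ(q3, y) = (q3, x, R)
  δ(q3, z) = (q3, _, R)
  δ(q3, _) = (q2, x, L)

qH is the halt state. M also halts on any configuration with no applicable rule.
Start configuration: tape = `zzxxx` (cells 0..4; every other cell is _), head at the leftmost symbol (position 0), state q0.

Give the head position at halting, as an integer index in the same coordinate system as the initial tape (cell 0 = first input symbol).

3

q0 | _[z]zxxx   read z → write _, move L, go to q1
q1 | [_]_zxxx   read _ → write _, move R, go to q0
q0 | _[_]zxxx   read _ → write y, move R, go to q2
q2 | _y[z]xxx   read z → write x, move S, go to q1
q1 | _y[x]xxx   read x → write y, move R, go to q0
q0 | _yy[x]xx   read x → write y, move L, go to q1
q1 | _y[y]yxx   read y → write x, move L, go to q1
q1 | _[y]xyxx   read y → write x, move L, go to q1
q1 | [_]xxyxx   read _ → write _, move R, go to q0
q0 | _[x]xyxx   read x → write y, move L, go to q1
q1 | [_]yxyxx   read _ → write _, move R, go to q0
q0 | _[y]xyxx   read y → write x, move R, go to q3
q3 | _x[x]yxx   read x → write _, move S, go to q0
q0 | _x[_]yxx   read _ → write y, move R, go to q2
q2 | _xy[y]xx   read y → write y, move L, go to q1
q1 | _x[y]yxx   read y → write x, move L, go to q1
q1 | _[x]xyxx   read x → write y, move R, go to q0
q0 | _y[x]yxx   read x → write y, move L, go to q1
q1 | _[y]yyxx   read y → write x, move L, go to q1
q1 | [_]xyyxx   read _ → write _, move R, go to q0
q0 | _[x]yyxx   read x → write y, move L, go to q1
q1 | [_]yyyxx   read _ → write _, move R, go to q0
q0 | _[y]yyxx   read y → write x, move R, go to q3
q3 | _x[y]yxx   read y → write x, move R, go to q3
q3 | _xx[y]xx   read y → write x, move R, go to q3
q3 | _xxx[x]x   read x → write _, move S, go to q0
q0 | _xxx[_]x   read _ → write y, move R, go to q2
q2 | _xxxy[x]   read x → write x, move L, go to qH
qH | _xxx[y]x
At halt the head is at cell 3.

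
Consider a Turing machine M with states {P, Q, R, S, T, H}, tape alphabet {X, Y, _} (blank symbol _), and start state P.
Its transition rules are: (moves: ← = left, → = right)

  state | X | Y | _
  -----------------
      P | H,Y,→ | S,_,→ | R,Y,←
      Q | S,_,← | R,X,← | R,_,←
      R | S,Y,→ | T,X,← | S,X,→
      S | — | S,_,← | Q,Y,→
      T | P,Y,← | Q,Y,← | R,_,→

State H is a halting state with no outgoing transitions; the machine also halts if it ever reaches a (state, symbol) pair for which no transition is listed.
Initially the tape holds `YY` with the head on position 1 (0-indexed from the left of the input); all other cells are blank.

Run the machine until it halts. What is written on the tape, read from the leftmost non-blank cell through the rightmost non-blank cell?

state=P head=1 tape=____Y[Y]___   (P,Y)→(S,_,→)
state=S head=2 tape=____Y_[_]__   (S,_)→(Q,Y,→)
state=Q head=3 tape=____Y_Y[_]_   (Q,_)→(R,_,←)
state=R head=2 tape=____Y_[Y]__   (R,Y)→(T,X,←)
state=T head=1 tape=____Y[_]X__   (T,_)→(R,_,→)
state=R head=2 tape=____Y_[X]__   (R,X)→(S,Y,→)
state=S head=3 tape=____Y_Y[_]_   (S,_)→(Q,Y,→)
state=Q head=4 tape=____Y_YY[_]   (Q,_)→(R,_,←)
state=R head=3 tape=____Y_Y[Y]_   (R,Y)→(T,X,←)
state=T head=2 tape=____Y_[Y]X_   (T,Y)→(Q,Y,←)
state=Q head=1 tape=____Y[_]YX_   (Q,_)→(R,_,←)
state=R head=0 tape=____[Y]_YX_   (R,Y)→(T,X,←)
state=T head=-1 tape=___[_]X_YX_   (T,_)→(R,_,→)
state=R head=0 tape=____[X]_YX_   (R,X)→(S,Y,→)
state=S head=1 tape=____Y[_]YX_   (S,_)→(Q,Y,→)
state=Q head=2 tape=____YY[Y]X_   (Q,Y)→(R,X,←)
state=R head=1 tape=____Y[Y]XX_   (R,Y)→(T,X,←)
state=T head=0 tape=____[Y]XXX_   (T,Y)→(Q,Y,←)
state=Q head=-1 tape=___[_]YXXX_   (Q,_)→(R,_,←)
state=R head=-2 tape=__[_]_YXXX_   (R,_)→(S,X,→)
state=S head=-1 tape=__X[_]YXXX_   (S,_)→(Q,Y,→)
state=Q head=0 tape=__XY[Y]XXX_   (Q,Y)→(R,X,←)
state=R head=-1 tape=__X[Y]XXXX_   (R,Y)→(T,X,←)
state=T head=-2 tape=__[X]XXXXX_   (T,X)→(P,Y,←)
state=P head=-3 tape=_[_]YXXXXX_   (P,_)→(R,Y,←)
state=R head=-4 tape=[_]YYXXXXX_   (R,_)→(S,X,→)
state=S head=-3 tape=X[Y]YXXXXX_   (S,Y)→(S,_,←)
state=S head=-4 tape=[X]_YXXXXX_
The non-blank tape span at halt is X_YXXXXX.

X_YXXXXX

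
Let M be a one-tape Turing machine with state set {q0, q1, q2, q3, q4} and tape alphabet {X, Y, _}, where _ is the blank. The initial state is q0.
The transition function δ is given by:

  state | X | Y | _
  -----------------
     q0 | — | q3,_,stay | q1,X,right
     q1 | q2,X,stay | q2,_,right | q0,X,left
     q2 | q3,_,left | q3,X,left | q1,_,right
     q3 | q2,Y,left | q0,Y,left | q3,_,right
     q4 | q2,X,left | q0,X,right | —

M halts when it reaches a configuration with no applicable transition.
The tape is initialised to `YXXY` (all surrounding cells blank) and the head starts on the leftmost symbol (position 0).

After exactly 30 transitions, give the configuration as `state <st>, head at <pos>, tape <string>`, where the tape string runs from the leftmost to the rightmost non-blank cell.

state=q0 head=0 tape=[Y]XXY____   (q0,Y)→(q3,_,stay)
state=q3 head=0 tape=[_]XXY____   (q3,_)→(q3,_,right)
state=q3 head=1 tape=_[X]XY____   (q3,X)→(q2,Y,left)
state=q2 head=0 tape=[_]YXY____   (q2,_)→(q1,_,right)
state=q1 head=1 tape=_[Y]XY____   (q1,Y)→(q2,_,right)
state=q2 head=2 tape=__[X]Y____   (q2,X)→(q3,_,left)
state=q3 head=1 tape=_[_]_Y____   (q3,_)→(q3,_,right)
state=q3 head=2 tape=__[_]Y____   (q3,_)→(q3,_,right)
state=q3 head=3 tape=___[Y]____   (q3,Y)→(q0,Y,left)
state=q0 head=2 tape=__[_]Y____   (q0,_)→(q1,X,right)
state=q1 head=3 tape=__X[Y]____   (q1,Y)→(q2,_,right)
state=q2 head=4 tape=__X_[_]___   (q2,_)→(q1,_,right)
state=q1 head=5 tape=__X__[_]__   (q1,_)→(q0,X,left)
state=q0 head=4 tape=__X_[_]X__   (q0,_)→(q1,X,right)
state=q1 head=5 tape=__X_X[X]__   (q1,X)→(q2,X,stay)
state=q2 head=5 tape=__X_X[X]__   (q2,X)→(q3,_,left)
state=q3 head=4 tape=__X_[X]___   (q3,X)→(q2,Y,left)
state=q2 head=3 tape=__X[_]Y___   (q2,_)→(q1,_,right)
state=q1 head=4 tape=__X_[Y]___   (q1,Y)→(q2,_,right)
state=q2 head=5 tape=__X__[_]__   (q2,_)→(q1,_,right)
state=q1 head=6 tape=__X___[_]_   (q1,_)→(q0,X,left)
state=q0 head=5 tape=__X__[_]X_   (q0,_)→(q1,X,right)
state=q1 head=6 tape=__X__X[X]_   (q1,X)→(q2,X,stay)
state=q2 head=6 tape=__X__X[X]_   (q2,X)→(q3,_,left)
state=q3 head=5 tape=__X__[X]__   (q3,X)→(q2,Y,left)
state=q2 head=4 tape=__X_[_]Y__   (q2,_)→(q1,_,right)
state=q1 head=5 tape=__X__[Y]__   (q1,Y)→(q2,_,right)
state=q2 head=6 tape=__X___[_]_   (q2,_)→(q1,_,right)
state=q1 head=7 tape=__X____[_]   (q1,_)→(q0,X,left)
state=q0 head=6 tape=__X___[_]X   (q0,_)→(q1,X,right)
state=q1 head=7 tape=__X___X[X]
After 30 steps: state q1, head at 7, tape X___XX.

state q1, head at 7, tape X___XX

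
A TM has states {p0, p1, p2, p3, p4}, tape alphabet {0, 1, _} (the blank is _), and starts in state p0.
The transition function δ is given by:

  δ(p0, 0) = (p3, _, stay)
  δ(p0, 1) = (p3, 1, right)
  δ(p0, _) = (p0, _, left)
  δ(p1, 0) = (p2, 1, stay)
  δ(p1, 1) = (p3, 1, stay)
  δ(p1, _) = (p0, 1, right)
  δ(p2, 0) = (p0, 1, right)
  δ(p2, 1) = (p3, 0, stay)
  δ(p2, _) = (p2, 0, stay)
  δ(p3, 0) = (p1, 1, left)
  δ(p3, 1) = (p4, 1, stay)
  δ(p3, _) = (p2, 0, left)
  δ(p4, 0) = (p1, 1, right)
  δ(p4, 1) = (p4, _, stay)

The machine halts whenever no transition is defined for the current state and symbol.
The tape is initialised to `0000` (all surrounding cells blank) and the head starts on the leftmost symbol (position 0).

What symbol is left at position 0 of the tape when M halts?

p0 | __[0]000   read 0 → write _, move stay, go to p3
p3 | __[_]000   read _ → write 0, move left, go to p2
p2 | _[_]0000   read _ → write 0, move stay, go to p2
p2 | _[0]0000   read 0 → write 1, move right, go to p0
p0 | _1[0]000   read 0 → write _, move stay, go to p3
p3 | _1[_]000   read _ → write 0, move left, go to p2
p2 | _[1]0000   read 1 → write 0, move stay, go to p3
p3 | _[0]0000   read 0 → write 1, move left, go to p1
p1 | [_]10000   read _ → write 1, move right, go to p0
p0 | 1[1]0000   read 1 → write 1, move right, go to p3
p3 | 11[0]000   read 0 → write 1, move left, go to p1
p1 | 1[1]1000   read 1 → write 1, move stay, go to p3
p3 | 1[1]1000   read 1 → write 1, move stay, go to p4
p4 | 1[1]1000   read 1 → write _, move stay, go to p4
p4 | 1[_]1000
Cell 0 holds 1 when M halts.

1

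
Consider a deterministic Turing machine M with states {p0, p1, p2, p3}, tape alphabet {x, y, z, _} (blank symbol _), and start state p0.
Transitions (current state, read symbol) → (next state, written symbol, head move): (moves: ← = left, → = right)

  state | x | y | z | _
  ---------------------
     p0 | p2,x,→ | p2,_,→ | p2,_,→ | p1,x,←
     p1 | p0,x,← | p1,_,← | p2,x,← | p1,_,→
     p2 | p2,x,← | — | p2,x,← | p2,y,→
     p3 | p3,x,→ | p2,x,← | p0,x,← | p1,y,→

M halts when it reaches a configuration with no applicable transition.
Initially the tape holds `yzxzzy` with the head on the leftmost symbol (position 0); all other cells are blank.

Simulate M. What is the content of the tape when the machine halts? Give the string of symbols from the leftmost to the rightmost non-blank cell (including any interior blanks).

p0 | [y]zxzzy   read y → write _, move →, go to p2
p2 | _[z]xzzy   read z → write x, move ←, go to p2
p2 | [_]xxzzy   read _ → write y, move →, go to p2
p2 | y[x]xzzy   read x → write x, move ←, go to p2
p2 | [y]xxzzy
The non-blank tape span at halt is yxxzzy.

yxxzzy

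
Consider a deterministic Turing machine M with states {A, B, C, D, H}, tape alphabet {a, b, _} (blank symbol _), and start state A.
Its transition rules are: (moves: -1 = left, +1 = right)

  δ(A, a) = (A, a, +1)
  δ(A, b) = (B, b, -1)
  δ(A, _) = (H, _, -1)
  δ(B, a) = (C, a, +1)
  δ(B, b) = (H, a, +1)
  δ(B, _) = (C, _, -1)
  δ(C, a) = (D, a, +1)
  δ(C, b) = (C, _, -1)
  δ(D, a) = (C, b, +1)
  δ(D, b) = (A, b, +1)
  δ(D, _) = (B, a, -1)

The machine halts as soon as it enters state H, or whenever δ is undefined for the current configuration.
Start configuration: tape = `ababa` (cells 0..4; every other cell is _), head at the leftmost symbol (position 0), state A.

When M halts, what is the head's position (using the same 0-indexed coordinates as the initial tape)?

5

state=A head=0 tape=[a]baba_   (A,a)→(A,a,+1)
state=A head=1 tape=a[b]aba_   (A,b)→(B,b,-1)
state=B head=0 tape=[a]baba_   (B,a)→(C,a,+1)
state=C head=1 tape=a[b]aba_   (C,b)→(C,_,-1)
state=C head=0 tape=[a]_aba_   (C,a)→(D,a,+1)
state=D head=1 tape=a[_]aba_   (D,_)→(B,a,-1)
state=B head=0 tape=[a]aaba_   (B,a)→(C,a,+1)
state=C head=1 tape=a[a]aba_   (C,a)→(D,a,+1)
state=D head=2 tape=aa[a]ba_   (D,a)→(C,b,+1)
state=C head=3 tape=aab[b]a_   (C,b)→(C,_,-1)
state=C head=2 tape=aa[b]_a_   (C,b)→(C,_,-1)
state=C head=1 tape=a[a]__a_   (C,a)→(D,a,+1)
state=D head=2 tape=aa[_]_a_   (D,_)→(B,a,-1)
state=B head=1 tape=a[a]a_a_   (B,a)→(C,a,+1)
state=C head=2 tape=aa[a]_a_   (C,a)→(D,a,+1)
state=D head=3 tape=aaa[_]a_   (D,_)→(B,a,-1)
state=B head=2 tape=aa[a]aa_   (B,a)→(C,a,+1)
state=C head=3 tape=aaa[a]a_   (C,a)→(D,a,+1)
state=D head=4 tape=aaaa[a]_   (D,a)→(C,b,+1)
state=C head=5 tape=aaaab[_]
At halt the head is at cell 5.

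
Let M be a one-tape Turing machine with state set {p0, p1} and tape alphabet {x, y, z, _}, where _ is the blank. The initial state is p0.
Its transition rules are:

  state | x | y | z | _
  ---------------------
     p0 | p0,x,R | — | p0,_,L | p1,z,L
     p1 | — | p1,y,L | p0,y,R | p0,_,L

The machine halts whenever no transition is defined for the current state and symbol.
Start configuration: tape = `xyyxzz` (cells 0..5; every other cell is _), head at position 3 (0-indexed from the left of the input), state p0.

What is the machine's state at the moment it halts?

p1

p0 | xyy[x]zz   read x → write x, move R, go to p0
p0 | xyyx[z]z   read z → write _, move L, go to p0
p0 | xyy[x]_z   read x → write x, move R, go to p0
p0 | xyyx[_]z   read _ → write z, move L, go to p1
p1 | xyy[x]zz
No transition is defined for (p1, x); M halts in state p1.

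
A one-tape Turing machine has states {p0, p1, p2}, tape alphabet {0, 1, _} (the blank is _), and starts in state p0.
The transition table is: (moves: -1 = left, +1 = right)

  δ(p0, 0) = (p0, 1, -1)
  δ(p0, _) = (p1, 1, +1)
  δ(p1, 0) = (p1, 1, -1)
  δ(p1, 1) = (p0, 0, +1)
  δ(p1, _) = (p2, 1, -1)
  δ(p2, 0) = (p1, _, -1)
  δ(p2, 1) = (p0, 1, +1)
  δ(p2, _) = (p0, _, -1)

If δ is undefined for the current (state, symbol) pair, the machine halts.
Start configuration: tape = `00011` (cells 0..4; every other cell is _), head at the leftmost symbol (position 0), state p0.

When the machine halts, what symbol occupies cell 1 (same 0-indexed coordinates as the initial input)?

1

state=p0 head=0 tape=_[0]0011   (p0,0)→(p0,1,-1)
state=p0 head=-1 tape=[_]10011   (p0,_)→(p1,1,+1)
state=p1 head=0 tape=1[1]0011   (p1,1)→(p0,0,+1)
state=p0 head=1 tape=10[0]011   (p0,0)→(p0,1,-1)
state=p0 head=0 tape=1[0]1011   (p0,0)→(p0,1,-1)
state=p0 head=-1 tape=[1]11011
Cell 1 holds 1 when M halts.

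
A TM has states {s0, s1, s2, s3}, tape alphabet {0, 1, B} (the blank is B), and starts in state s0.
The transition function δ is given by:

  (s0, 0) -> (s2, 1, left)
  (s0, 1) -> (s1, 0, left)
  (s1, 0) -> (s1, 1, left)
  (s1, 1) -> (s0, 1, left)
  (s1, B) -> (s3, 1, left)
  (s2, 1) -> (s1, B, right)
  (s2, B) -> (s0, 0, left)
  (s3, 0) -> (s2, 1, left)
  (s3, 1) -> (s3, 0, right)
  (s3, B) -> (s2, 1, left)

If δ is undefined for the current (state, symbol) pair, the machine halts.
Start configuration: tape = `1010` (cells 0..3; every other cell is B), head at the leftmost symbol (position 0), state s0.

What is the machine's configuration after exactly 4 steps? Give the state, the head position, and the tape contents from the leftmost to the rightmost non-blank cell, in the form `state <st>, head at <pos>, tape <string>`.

state s0, head at -4, tape 0110010

s0 | BBBB[1]010   read 1 → write 0, move left, go to s1
s1 | BBB[B]0010   read B → write 1, move left, go to s3
s3 | BB[B]10010   read B → write 1, move left, go to s2
s2 | B[B]110010   read B → write 0, move left, go to s0
s0 | [B]0110010
After 4 steps: state s0, head at -4, tape 0110010.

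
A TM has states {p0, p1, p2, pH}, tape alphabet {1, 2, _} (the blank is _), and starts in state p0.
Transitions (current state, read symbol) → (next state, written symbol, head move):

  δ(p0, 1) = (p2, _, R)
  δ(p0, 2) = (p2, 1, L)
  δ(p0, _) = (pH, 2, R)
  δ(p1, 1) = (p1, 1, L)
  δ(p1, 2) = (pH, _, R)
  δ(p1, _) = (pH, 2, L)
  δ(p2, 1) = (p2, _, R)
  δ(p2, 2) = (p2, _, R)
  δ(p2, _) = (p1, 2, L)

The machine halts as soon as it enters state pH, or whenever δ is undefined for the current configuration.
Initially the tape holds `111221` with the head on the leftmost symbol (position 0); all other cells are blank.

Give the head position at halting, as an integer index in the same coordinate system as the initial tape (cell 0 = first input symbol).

p0 | [1]11221_   read 1 → write _, move R, go to p2
p2 | _[1]1221_   read 1 → write _, move R, go to p2
p2 | __[1]221_   read 1 → write _, move R, go to p2
p2 | ___[2]21_   read 2 → write _, move R, go to p2
p2 | ____[2]1_   read 2 → write _, move R, go to p2
p2 | _____[1]_   read 1 → write _, move R, go to p2
p2 | ______[_]   read _ → write 2, move L, go to p1
p1 | _____[_]2   read _ → write 2, move L, go to pH
pH | ____[_]22
At halt the head is at cell 4.

4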